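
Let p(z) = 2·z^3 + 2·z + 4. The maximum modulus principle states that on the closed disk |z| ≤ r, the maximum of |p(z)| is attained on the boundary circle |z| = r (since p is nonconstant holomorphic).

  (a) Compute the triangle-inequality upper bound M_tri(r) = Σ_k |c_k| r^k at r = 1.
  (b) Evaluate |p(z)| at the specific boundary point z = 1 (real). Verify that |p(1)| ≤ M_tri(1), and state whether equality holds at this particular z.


Coefficients: c_0 = 4, c_1 = 2, c_2 = 0, c_3 = 2. Radius r = 1.
Part (a). Triangle bound: M_tri(r) = Σ_k |c_k| r^k
  = |4|·1^0 + |2|·1^1 + |0|·1^2 + |2|·1^3
  = 4 + 2 + 0 + 2 = 8.
This bounds M(r) := max_{|z|=r} |p(z)| from above; equality holds iff all terms c_k z^k can be made to align in phase at a single z on |z|=r.
Part (b). At z = 1 (real, on the circle |z| = r):
  p(1) = (4)·1^0 + (2)·1^1 + (0)·1^2 + (2)·1^3 = 8.
  |p(1)| = 8.
Since all nonzero coefficients share the same sign, |p(1)| = 8 = M_tri(1); the triangle bound is attained at z = 1, so in fact M(r) = 8.

M_tri(1) = 8; |p(1)| = 8; equality at z=1: yes.


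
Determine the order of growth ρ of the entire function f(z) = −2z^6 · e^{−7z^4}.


M(r) = max_{|z|=r} |-2|·|z|^6·|e^{−7z^4}| = 2·r^6 · e^{7r^4} (the factors attain their maxima compatibly on |z|=r). Then log M(r) = log 2 + 6·log r + 7r^4, dominated by the last term, so log log M(r) ~ 4·log r. The polynomial factor -2z^6 contributes only a log r term and does not affect the order. ρ = 4.
Therefore ρ = 4.

Order ρ = 4.


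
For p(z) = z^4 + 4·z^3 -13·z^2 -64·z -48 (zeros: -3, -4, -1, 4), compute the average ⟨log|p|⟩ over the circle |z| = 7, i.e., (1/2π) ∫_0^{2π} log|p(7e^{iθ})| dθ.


Zeros: -4, -3, -1, 4; r = 7.
Inside |z| < r: -4, -3, -1, 4. Outside (|z| ≥ r): ∅.
p(0) = -48, so log|p(0)| = log(48) = 3.8712.
Apply Jensen: I(r) = log|p(0)| + Σ_k log(r/|z_k|), summed over zeros inside |z| < r.
  log(r/|z_k|) for z_k = -3: log(7/3) = 0.8473
  log(r/|z_k|) for z_k = -4: log(7/4) = 0.5596
  log(r/|z_k|) for z_k = -1: log(7/1) = 1.9459
  log(r/|z_k|) for z_k = 4: log(7/4) = 0.5596
Sum over inside zeros: 3.9124.
I(r) = log|p(0)| + (inside sum) = 3.8712 + 3.9124 = 7.7836.
Closed form (all zeros inside, monic): I(r) = n·log(r) = 4·log(7) = 7.7836. ✓

I(r) ≈ 7.7836.


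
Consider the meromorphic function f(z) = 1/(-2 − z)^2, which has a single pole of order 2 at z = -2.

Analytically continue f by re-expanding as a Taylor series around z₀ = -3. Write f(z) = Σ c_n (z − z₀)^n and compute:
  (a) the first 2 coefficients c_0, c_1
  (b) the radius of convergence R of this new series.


Let w = z − z₀, so z = z₀ + w.
Then -2 − z = -2 − (z₀ + w) = (-2 − z₀) − w = 1 − w.
f(z) = 1/(1 − w)^2 = (1/(1)^2) · (1 − w/(1))^{−2}.
By the binomial series (1−u)^{−2} = Σ_{n≥0} C(n+1, 1) u^n for |u|<1, with u = w/(1):
  c_n = C(n+1, 1) / (1)^(n+2).
  c_0 = 1/(1)^2 = 1.
  c_1 = 2/(1)^3 = 2.
The series is valid for |w/d| < 1, i.e. |z − z₀| < |d|.
Radius of convergence: R = |-2 − z₀| = |1| = 1 (distance from z₀ to the singularity z = -2).

c_0 = 1, c_1 = 2; R = 1.


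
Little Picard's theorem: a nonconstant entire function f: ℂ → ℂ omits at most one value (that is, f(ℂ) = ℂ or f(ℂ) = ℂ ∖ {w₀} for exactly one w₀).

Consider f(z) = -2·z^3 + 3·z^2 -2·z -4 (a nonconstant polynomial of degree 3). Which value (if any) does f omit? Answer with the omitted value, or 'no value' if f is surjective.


Little Picard bounds the complement of f(ℂ) to at most one point.
For every w ∈ ℂ, the equation p(z) − w = 0 is a nonconstant polynomial in z and hence has at least one root by the fundamental theorem of algebra. So p is surjective onto ℂ, omitting no value.

Omitted value: no value.


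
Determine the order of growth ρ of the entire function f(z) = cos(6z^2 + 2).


Write cos(w) = (e^{iw} ± e^{−iw})/(2 or 2i), so |cos(w)| ≤ e^{|w|}. With w = 6z^2 + 2, |w| ≤ 6r^2 + 2 on |z|=r, giving M(r) ≤ e^{6r^2 + 2} and ρ ≤ 2. For the lower bound, choose z on |z|=r with 6z^2 purely imaginary of modulus 6r^2; then |cos(6z^2 + 2)| grows like e^{6r^2}/2, so ρ ≥ 2. Hence ρ = 2.
Therefore ρ = 2.

Order ρ = 2.


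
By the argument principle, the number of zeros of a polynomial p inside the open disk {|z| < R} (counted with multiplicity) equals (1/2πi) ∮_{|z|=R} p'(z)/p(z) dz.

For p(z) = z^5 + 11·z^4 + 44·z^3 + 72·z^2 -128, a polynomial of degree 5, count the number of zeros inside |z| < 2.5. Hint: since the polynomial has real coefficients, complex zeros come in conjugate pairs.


The zeros of p are: (-2 + 2i), (-2 - 2i), -4, -4, 1.
Their magnitudes are: 2.828, 2.828, 4, 4, 1.
Zeros with |z| < R = 2.5: 1.
Count = 1.
By the argument principle, (1/2πi) ∮_{|z|=R} p'(z)/p(z) dz equals exactly this count.

Number of zeros inside |z| < 2.5: 1.


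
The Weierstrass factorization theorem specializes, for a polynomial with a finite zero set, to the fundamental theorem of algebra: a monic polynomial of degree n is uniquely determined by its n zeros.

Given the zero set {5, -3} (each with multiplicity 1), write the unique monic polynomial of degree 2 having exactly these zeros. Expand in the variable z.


The polynomial is p(z) = ∏_{α ∈ S} (z − α), where S = {5, -3}.
Expanding the product yields: p(z) = z^2 -2·z -15.
The resulting polynomial has degree 2 and real coefficients as required.

p(z) = z^2 -2·z -15.


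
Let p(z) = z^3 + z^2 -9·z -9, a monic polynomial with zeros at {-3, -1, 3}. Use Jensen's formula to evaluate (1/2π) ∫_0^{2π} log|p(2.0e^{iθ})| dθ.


Zeros: -3, -1, 3; r = 2.0.
Inside |z| < r: -1. Outside (|z| ≥ r): -3, 3.
p(0) = -9, so log|p(0)| = log(9) = 2.1972.
Apply Jensen: I(r) = log|p(0)| + Σ_k log(r/|z_k|), summed over zeros inside |z| < r.
  log(r/|z_k|) for z_k = -1: log(2.0/1) = 0.6931
  Outside zeros (-3, 3) contribute nothing to the Jensen sum.
Sum over inside zeros: 0.6931.
I(r) = log|p(0)| + (inside sum) = 2.1972 + 0.6931 = 2.8904.
Note: since some zeros are outside |z| ≤ r, the simplified n·log(r) form does NOT apply — only the inside zeros contribute.

I(r) ≈ 2.8904.


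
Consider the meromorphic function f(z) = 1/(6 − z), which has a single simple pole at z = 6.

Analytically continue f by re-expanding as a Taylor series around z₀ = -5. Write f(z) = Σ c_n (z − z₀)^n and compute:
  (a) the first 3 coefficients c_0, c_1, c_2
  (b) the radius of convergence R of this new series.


Let w = z − z₀, so z = z₀ + w.
Then 6 − z = 6 − (z₀ + w) = (6 − z₀) − w = 11 − w.
f(z) = 1/(11 − w) = (1/(11)) · 1/(1 − w/(11)) = Σ_{n≥0} w^n / (11)^(n+1).
So c_n = 1/(11)^(n+1):
  c_0 = 1/(11)^1 = 1/11.
  c_1 = 1/(11)^2 = 1/121.
  c_2 = 1/(11)^3 = 1/1331.
The series is valid for |w/d| < 1, i.e. |z − z₀| < |d|.
Radius of convergence: R = |6 − z₀| = |11| = 11 (distance from z₀ to the singularity z = 6).

c_0 = 1/11, c_1 = 1/121, c_2 = 1/1331; R = 11.


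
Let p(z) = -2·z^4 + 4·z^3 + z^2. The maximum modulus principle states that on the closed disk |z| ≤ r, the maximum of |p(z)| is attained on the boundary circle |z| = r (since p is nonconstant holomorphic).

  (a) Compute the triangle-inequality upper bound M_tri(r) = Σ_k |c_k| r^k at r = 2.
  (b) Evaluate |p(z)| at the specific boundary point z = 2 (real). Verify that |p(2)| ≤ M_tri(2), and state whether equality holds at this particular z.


Coefficients: c_0 = 0, c_1 = 0, c_2 = 1, c_3 = 4, c_4 = -2. Radius r = 2.
Part (a). Triangle bound: M_tri(r) = Σ_k |c_k| r^k
  = |0|·2^0 + |0|·2^1 + |1|·2^2 + |4|·2^3 + |-2|·2^4
  = 0 + 0 + 4 + 32 + 32 = 68.
This bounds M(r) := max_{|z|=r} |p(z)| from above; equality holds iff all terms c_k z^k can be made to align in phase at a single z on |z|=r.
Part (b). At z = 2 (real, on the circle |z| = r):
  p(2) = (0)·2^0 + (0)·2^1 + (1)·2^2 + (4)·2^3 + (-2)·2^4 = 4.
  |p(2)| = 4.
Check: |p(2)| = 4 ≤ 68 = M_tri(2). ✓ Equality does not hold at z = 2 (the coefficients have mixed signs, so the terms do not all align in phase there).

M_tri(2) = 68; |p(2)| = 4; equality at z=2: no.


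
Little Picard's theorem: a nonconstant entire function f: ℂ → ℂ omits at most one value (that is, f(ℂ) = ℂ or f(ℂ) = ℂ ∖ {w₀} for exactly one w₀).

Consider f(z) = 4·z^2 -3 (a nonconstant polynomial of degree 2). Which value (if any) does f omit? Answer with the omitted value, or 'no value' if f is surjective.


Little Picard bounds the complement of f(ℂ) to at most one point.
For every w ∈ ℂ, the equation p(z) − w = 0 is a nonconstant polynomial in z and hence has at least one root by the fundamental theorem of algebra. So p is surjective onto ℂ, omitting no value.

Omitted value: no value.


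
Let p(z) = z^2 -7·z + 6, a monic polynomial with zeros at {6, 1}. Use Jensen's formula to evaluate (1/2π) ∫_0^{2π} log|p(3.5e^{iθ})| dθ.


Zeros: 1, 6; r = 3.5.
Inside |z| < r: 1. Outside (|z| ≥ r): 6.
p(0) = 6, so log|p(0)| = log(6) = 1.7918.
Apply Jensen: I(r) = log|p(0)| + Σ_k log(r/|z_k|), summed over zeros inside |z| < r.
  log(r/|z_k|) for z_k = 1: log(3.5/1) = 1.2528
  Outside zeros (6) contribute nothing to the Jensen sum.
Sum over inside zeros: 1.2528.
I(r) = log|p(0)| + (inside sum) = 1.7918 + 1.2528 = 3.0445.
Note: since some zeros are outside |z| ≤ r, the simplified n·log(r) form does NOT apply — only the inside zeros contribute.

I(r) ≈ 3.0445.


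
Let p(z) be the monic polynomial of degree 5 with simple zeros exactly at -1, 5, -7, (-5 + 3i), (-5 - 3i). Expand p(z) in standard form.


The polynomial is p(z) = ∏_{α ∈ S} (z − α), where S = {-1, 5, -7, (-5 + 3i), (-5 - 3i)}.
Expanding the product yields: p(z) = z^5 + 13·z^4 + 31·z^3 -263·z^2 -1472·z -1190.
Note conjugate pairs combine to real quadratics: (z − (-5+3i))(z − (-5−3i)) = z² + 10z + 34.
The resulting polynomial has degree 5 and real coefficients as required.

p(z) = z^5 + 13·z^4 + 31·z^3 -263·z^2 -1472·z -1190.


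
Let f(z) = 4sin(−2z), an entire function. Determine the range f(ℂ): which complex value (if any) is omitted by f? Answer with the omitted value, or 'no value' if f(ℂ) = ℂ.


Little Picard bounds the complement of f(ℂ) to at most one point.
sin is entire and surjective onto ℂ: for every w ∈ ℂ, sin(ζ) = w has a solution ζ ∈ ℂ (e.g., via the complex inverse arcsin). With ζ = −2z this gives z = ζ/(-2). Then 4·sin(−2z) takes every value in 4·ℂ = ℂ, and adding 0 is a bijection of ℂ. So f is surjective and omits no value. (Note: only on the real line is sin bounded by [−1, 1].)

Omitted value: no value.


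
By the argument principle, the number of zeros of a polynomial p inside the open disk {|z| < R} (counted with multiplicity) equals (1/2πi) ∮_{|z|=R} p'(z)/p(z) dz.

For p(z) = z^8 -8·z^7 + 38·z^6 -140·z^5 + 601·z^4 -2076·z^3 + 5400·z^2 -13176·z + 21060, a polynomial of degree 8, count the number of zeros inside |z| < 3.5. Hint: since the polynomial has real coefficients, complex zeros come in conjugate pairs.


The zeros of p are: (3 + 1i), (3 - 1i), (0 + 3i), (0 - 3i), (3 + 3i), (3 - 3i), (-2 + 3i), (-2 - 3i).
Their magnitudes are: 3.162, 3.162, 3, 3, 4.243, 4.243, 3.606, 3.606.
Zeros with |z| < R = 3.5: (3 + 1i), (3 - 1i), (0 + 3i), (0 - 3i).
Count = 4.
By the argument principle, (1/2πi) ∮_{|z|=R} p'(z)/p(z) dz equals exactly this count.

Number of zeros inside |z| < 3.5: 4.


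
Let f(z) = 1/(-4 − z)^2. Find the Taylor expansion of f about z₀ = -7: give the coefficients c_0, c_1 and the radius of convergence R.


Let w = z − z₀, so z = z₀ + w.
Then -4 − z = -4 − (z₀ + w) = (-4 − z₀) − w = 3 − w.
f(z) = 1/(3 − w)^2 = (1/(3)^2) · (1 − w/(3))^{−2}.
By the binomial series (1−u)^{−2} = Σ_{n≥0} C(n+1, 1) u^n for |u|<1, with u = w/(3):
  c_n = C(n+1, 1) / (3)^(n+2).
  c_0 = 1/(3)^2 = 1/9.
  c_1 = 2/(3)^3 = 2/27.
The series is valid for |w/d| < 1, i.e. |z − z₀| < |d|.
Radius of convergence: R = |-4 − z₀| = |3| = 3 (distance from z₀ to the singularity z = -4).

c_0 = 1/9, c_1 = 2/27; R = 3.


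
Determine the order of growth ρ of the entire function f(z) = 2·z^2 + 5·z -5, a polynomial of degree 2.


|f(z)| ≤ Σ|c_k|·r^k = O(r^2) as r → ∞. Polynomial growth is O(e^{r^ε}) for every ε > 0 (since r^2/e^{r^ε} → 0), so ρ ≤ ε for all ε > 0, i.e. ρ = 0. Every nonconstant polynomial has order 0.
Therefore ρ = 0.

Order ρ = 0.


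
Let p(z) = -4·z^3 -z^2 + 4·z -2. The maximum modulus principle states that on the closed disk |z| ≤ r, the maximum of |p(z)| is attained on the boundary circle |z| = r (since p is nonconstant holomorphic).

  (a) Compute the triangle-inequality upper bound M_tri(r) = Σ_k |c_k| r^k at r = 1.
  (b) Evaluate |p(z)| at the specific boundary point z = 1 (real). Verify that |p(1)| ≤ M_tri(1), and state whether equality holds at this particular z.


Coefficients: c_0 = -2, c_1 = 4, c_2 = -1, c_3 = -4. Radius r = 1.
Part (a). Triangle bound: M_tri(r) = Σ_k |c_k| r^k
  = |-2|·1^0 + |4|·1^1 + |-1|·1^2 + |-4|·1^3
  = 2 + 4 + 1 + 4 = 11.
This bounds M(r) := max_{|z|=r} |p(z)| from above; equality holds iff all terms c_k z^k can be made to align in phase at a single z on |z|=r.
Part (b). At z = 1 (real, on the circle |z| = r):
  p(1) = (-2)·1^0 + (4)·1^1 + (-1)·1^2 + (-4)·1^3 = -3.
  |p(1)| = 3.
Check: |p(1)| = 3 ≤ 11 = M_tri(1). ✓ Equality does not hold at z = 1 (the coefficients have mixed signs, so the terms do not all align in phase there).

M_tri(1) = 11; |p(1)| = 3; equality at z=1: no.


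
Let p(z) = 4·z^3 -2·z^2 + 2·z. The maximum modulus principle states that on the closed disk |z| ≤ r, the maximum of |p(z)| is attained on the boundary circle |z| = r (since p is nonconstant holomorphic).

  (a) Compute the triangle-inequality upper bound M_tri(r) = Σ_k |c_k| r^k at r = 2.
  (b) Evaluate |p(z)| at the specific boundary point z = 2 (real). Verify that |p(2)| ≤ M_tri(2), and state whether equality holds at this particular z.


Coefficients: c_0 = 0, c_1 = 2, c_2 = -2, c_3 = 4. Radius r = 2.
Part (a). Triangle bound: M_tri(r) = Σ_k |c_k| r^k
  = |0|·2^0 + |2|·2^1 + |-2|·2^2 + |4|·2^3
  = 0 + 4 + 8 + 32 = 44.
This bounds M(r) := max_{|z|=r} |p(z)| from above; equality holds iff all terms c_k z^k can be made to align in phase at a single z on |z|=r.
Part (b). At z = 2 (real, on the circle |z| = r):
  p(2) = (0)·2^0 + (2)·2^1 + (-2)·2^2 + (4)·2^3 = 28.
  |p(2)| = 28.
Check: |p(2)| = 28 ≤ 44 = M_tri(2). ✓ Equality does not hold at z = 2 (the coefficients have mixed signs, so the terms do not all align in phase there).

M_tri(2) = 44; |p(2)| = 28; equality at z=2: no.


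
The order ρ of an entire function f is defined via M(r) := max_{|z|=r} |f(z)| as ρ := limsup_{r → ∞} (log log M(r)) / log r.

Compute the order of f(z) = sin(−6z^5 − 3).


Write sin(w) = (e^{iw} ± e^{−iw})/(2 or 2i), so |sin(w)| ≤ e^{|w|}. With w = −6z^5 − 3, |w| ≤ 6r^5 + 3 on |z|=r, giving M(r) ≤ e^{6r^5 + 3} and ρ ≤ 5. For the lower bound, choose z on |z|=r with -6z^5 purely imaginary of modulus 6r^5; then |sin(−6z^5 − 3)| grows like e^{6r^5}/2, so ρ ≥ 5. Hence ρ = 5.
Therefore ρ = 5.

Order ρ = 5.


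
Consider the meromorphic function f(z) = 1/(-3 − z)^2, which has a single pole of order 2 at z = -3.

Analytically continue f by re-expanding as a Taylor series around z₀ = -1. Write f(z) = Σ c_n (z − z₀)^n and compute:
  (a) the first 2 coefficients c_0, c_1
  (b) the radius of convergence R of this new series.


Let w = z − z₀, so z = z₀ + w.
Then -3 − z = -3 − (z₀ + w) = (-3 − z₀) − w = -2 − w.
f(z) = 1/(-2 − w)^2 = (1/(-2)^2) · (1 − w/(-2))^{−2}.
By the binomial series (1−u)^{−2} = Σ_{n≥0} C(n+1, 1) u^n for |u|<1, with u = w/(-2):
  c_n = C(n+1, 1) / (-2)^(n+2).
  c_0 = 1/(-2)^2 = 1/4.
  c_1 = 2/(-2)^3 = -1/4.
The series is valid for |w/d| < 1, i.e. |z − z₀| < |d|.
Radius of convergence: R = |-3 − z₀| = |-2| = 2 (distance from z₀ to the singularity z = -3).

c_0 = 1/4, c_1 = -1/4; R = 2.


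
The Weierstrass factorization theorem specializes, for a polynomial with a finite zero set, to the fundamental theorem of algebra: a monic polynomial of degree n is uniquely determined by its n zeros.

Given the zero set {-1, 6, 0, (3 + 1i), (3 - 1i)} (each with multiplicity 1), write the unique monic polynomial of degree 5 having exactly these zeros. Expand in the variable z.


The polynomial is p(z) = ∏_{α ∈ S} (z − α), where S = {-1, 6, 0, (3 + 1i), (3 - 1i)}.
Expanding the product yields: p(z) = z^5 -11·z^4 + 34·z^3 -14·z^2 -60·z.
Note conjugate pairs combine to real quadratics: (z − (3+1i))(z − (3−1i)) = z² − 6z + 10.
The resulting polynomial has degree 5 and real coefficients as required.

p(z) = z^5 -11·z^4 + 34·z^3 -14·z^2 -60·z.


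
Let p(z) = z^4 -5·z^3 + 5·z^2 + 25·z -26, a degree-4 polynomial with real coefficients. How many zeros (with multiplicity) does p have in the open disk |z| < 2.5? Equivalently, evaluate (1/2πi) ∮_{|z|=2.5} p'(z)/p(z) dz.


The zeros of p are: (3 + 2i), (3 - 2i), -2, 1.
Their magnitudes are: 3.606, 3.606, 2, 1.
Zeros with |z| < R = 2.5: -2, 1.
Count = 2.
By the argument principle, (1/2πi) ∮_{|z|=R} p'(z)/p(z) dz equals exactly this count.

Number of zeros inside |z| < 2.5: 2.


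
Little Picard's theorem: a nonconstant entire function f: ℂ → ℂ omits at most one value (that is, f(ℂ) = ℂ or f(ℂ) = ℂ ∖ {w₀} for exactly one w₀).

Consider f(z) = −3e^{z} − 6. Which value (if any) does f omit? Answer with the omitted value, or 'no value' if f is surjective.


Little Picard bounds the complement of f(ℂ) to at most one point.
e^{z} is never zero on ℂ, so -3·e^{z} takes every value in ℂ ∖ {0}. Adding -6 shifts the range to ℂ ∖ {-6}. Thus f omits exactly the value -6.

Omitted value: -6.


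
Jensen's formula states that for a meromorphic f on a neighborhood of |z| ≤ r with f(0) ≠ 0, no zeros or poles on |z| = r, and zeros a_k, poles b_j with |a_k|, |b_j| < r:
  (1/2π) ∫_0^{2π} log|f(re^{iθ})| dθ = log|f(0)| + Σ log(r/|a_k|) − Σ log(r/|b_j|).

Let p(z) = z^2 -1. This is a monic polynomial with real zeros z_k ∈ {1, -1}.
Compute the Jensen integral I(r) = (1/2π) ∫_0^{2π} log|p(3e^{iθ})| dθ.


Zeros: -1, 1; r = 3.
Inside |z| < r: -1, 1. Outside (|z| ≥ r): ∅.
p(0) = -1, so log|p(0)| = log(1) = 0.0000.
Apply Jensen: I(r) = log|p(0)| + Σ_k log(r/|z_k|), summed over zeros inside |z| < r.
  log(r/|z_k|) for z_k = 1: log(3/1) = 1.0986
  log(r/|z_k|) for z_k = -1: log(3/1) = 1.0986
Sum over inside zeros: 2.1972.
I(r) = log|p(0)| + (inside sum) = 0.0000 + 2.1972 = 2.1972.
Closed form (all zeros inside, monic): I(r) = n·log(r) = 2·log(3) = 2.1972. ✓

I(r) ≈ 2.1972.


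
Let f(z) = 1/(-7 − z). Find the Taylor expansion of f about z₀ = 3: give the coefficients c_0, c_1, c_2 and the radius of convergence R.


Let w = z − z₀, so z = z₀ + w.
Then -7 − z = -7 − (z₀ + w) = (-7 − z₀) − w = -10 − w.
f(z) = 1/(-10 − w) = (1/(-10)) · 1/(1 − w/(-10)) = Σ_{n≥0} w^n / (-10)^(n+1).
So c_n = 1/(-10)^(n+1):
  c_0 = 1/(-10)^1 = -1/10.
  c_1 = 1/(-10)^2 = 1/100.
  c_2 = 1/(-10)^3 = -1/1000.
The series is valid for |w/d| < 1, i.e. |z − z₀| < |d|.
Radius of convergence: R = |-7 − z₀| = |-10| = 10 (distance from z₀ to the singularity z = -7).

c_0 = -1/10, c_1 = 1/100, c_2 = -1/1000; R = 10.


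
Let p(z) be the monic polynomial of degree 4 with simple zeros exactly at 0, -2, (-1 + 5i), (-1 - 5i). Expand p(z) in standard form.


The polynomial is p(z) = ∏_{α ∈ S} (z − α), where S = {0, -2, (-1 + 5i), (-1 - 5i)}.
Expanding the product yields: p(z) = z^4 + 4·z^3 + 30·z^2 + 52·z.
Note conjugate pairs combine to real quadratics: (z − (-1+5i))(z − (-1−5i)) = z² + 2z + 26.
The resulting polynomial has degree 4 and real coefficients as required.

p(z) = z^4 + 4·z^3 + 30·z^2 + 52·z.


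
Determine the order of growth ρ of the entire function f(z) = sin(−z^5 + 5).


Write sin(w) = (e^{iw} ± e^{−iw})/(2 or 2i), so |sin(w)| ≤ e^{|w|}. With w = −z^5 + 5, |w| ≤ 1r^5 + 5 on |z|=r, giving M(r) ≤ e^{1r^5 + 5} and ρ ≤ 5. For the lower bound, choose z on |z|=r with -1z^5 purely imaginary of modulus 1r^5; then |sin(−z^5 + 5)| grows like e^{1r^5}/2, so ρ ≥ 5. Hence ρ = 5.
Therefore ρ = 5.

Order ρ = 5.


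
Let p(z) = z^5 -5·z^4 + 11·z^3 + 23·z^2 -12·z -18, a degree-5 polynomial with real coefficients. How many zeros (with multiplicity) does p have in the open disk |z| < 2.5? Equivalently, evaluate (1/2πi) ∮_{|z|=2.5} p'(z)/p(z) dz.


The zeros of p are: (3 + 3i), (3 - 3i), -1, 1, -1.
Their magnitudes are: 4.243, 4.243, 1, 1, 1.
Zeros with |z| < R = 2.5: -1, 1, -1.
Count = 3.
By the argument principle, (1/2πi) ∮_{|z|=R} p'(z)/p(z) dz equals exactly this count.

Number of zeros inside |z| < 2.5: 3.


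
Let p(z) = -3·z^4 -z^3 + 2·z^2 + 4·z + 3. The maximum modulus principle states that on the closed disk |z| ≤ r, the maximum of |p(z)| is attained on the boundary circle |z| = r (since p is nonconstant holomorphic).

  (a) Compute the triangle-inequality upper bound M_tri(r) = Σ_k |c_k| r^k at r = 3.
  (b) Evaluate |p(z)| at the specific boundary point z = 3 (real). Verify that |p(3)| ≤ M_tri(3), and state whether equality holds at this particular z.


Coefficients: c_0 = 3, c_1 = 4, c_2 = 2, c_3 = -1, c_4 = -3. Radius r = 3.
Part (a). Triangle bound: M_tri(r) = Σ_k |c_k| r^k
  = |3|·3^0 + |4|·3^1 + |2|·3^2 + |-1|·3^3 + |-3|·3^4
  = 3 + 12 + 18 + 27 + 243 = 303.
This bounds M(r) := max_{|z|=r} |p(z)| from above; equality holds iff all terms c_k z^k can be made to align in phase at a single z on |z|=r.
Part (b). At z = 3 (real, on the circle |z| = r):
  p(3) = (3)·3^0 + (4)·3^1 + (2)·3^2 + (-1)·3^3 + (-3)·3^4 = -237.
  |p(3)| = 237.
Check: |p(3)| = 237 ≤ 303 = M_tri(3). ✓ Equality does not hold at z = 3 (the coefficients have mixed signs, so the terms do not all align in phase there).

M_tri(3) = 303; |p(3)| = 237; equality at z=3: no.


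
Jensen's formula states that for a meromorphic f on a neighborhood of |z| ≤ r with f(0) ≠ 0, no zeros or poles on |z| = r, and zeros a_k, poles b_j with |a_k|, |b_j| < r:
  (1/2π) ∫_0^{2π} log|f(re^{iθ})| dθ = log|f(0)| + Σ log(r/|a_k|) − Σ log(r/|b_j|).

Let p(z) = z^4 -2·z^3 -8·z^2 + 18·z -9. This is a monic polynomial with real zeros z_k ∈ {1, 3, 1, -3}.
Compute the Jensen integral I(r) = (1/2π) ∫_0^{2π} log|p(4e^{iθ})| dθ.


Zeros: -3, 1, 1, 3; r = 4.
Inside |z| < r: -3, 1, 1, 3. Outside (|z| ≥ r): ∅.
p(0) = -9, so log|p(0)| = log(9) = 2.1972.
Apply Jensen: I(r) = log|p(0)| + Σ_k log(r/|z_k|), summed over zeros inside |z| < r.
  log(r/|z_k|) for z_k = 1: log(4/1) = 1.3863
  log(r/|z_k|) for z_k = 3: log(4/3) = 0.2877
  log(r/|z_k|) for z_k = 1: log(4/1) = 1.3863
  log(r/|z_k|) for z_k = -3: log(4/3) = 0.2877
Sum over inside zeros: 3.3480.
I(r) = log|p(0)| + (inside sum) = 2.1972 + 3.3480 = 5.5452.
Closed form (all zeros inside, monic): I(r) = n·log(r) = 4·log(4) = 5.5452. ✓

I(r) ≈ 5.5452.


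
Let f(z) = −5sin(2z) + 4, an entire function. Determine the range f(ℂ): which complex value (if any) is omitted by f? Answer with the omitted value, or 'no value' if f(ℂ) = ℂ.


Little Picard bounds the complement of f(ℂ) to at most one point.
sin is entire and surjective onto ℂ: for every w ∈ ℂ, sin(ζ) = w has a solution ζ ∈ ℂ (e.g., via the complex inverse arcsin). With ζ = 2z this gives z = ζ/(2). Then -5·sin(2z) takes every value in -5·ℂ = ℂ, and adding 4 is a bijection of ℂ. So f is surjective and omits no value. (Note: only on the real line is sin bounded by [−1, 1].)

Omitted value: no value.


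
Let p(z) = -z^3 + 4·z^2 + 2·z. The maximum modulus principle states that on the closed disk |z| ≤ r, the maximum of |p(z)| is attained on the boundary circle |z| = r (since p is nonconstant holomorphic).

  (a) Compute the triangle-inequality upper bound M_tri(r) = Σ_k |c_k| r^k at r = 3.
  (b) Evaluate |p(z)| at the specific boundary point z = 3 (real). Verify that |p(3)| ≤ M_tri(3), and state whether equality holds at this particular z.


Coefficients: c_0 = 0, c_1 = 2, c_2 = 4, c_3 = -1. Radius r = 3.
Part (a). Triangle bound: M_tri(r) = Σ_k |c_k| r^k
  = |0|·3^0 + |2|·3^1 + |4|·3^2 + |-1|·3^3
  = 0 + 6 + 36 + 27 = 69.
This bounds M(r) := max_{|z|=r} |p(z)| from above; equality holds iff all terms c_k z^k can be made to align in phase at a single z on |z|=r.
Part (b). At z = 3 (real, on the circle |z| = r):
  p(3) = (0)·3^0 + (2)·3^1 + (4)·3^2 + (-1)·3^3 = 15.
  |p(3)| = 15.
Check: |p(3)| = 15 ≤ 69 = M_tri(3). ✓ Equality does not hold at z = 3 (the coefficients have mixed signs, so the terms do not all align in phase there).

M_tri(3) = 69; |p(3)| = 15; equality at z=3: no.


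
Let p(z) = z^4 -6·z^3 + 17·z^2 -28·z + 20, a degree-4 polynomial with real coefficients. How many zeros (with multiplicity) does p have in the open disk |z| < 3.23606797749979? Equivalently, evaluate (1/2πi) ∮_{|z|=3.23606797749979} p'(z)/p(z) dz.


The zeros of p are: 2, 2, (1 + 2i), (1 - 2i).
Their magnitudes are: 2, 2, 2.236, 2.236.
Zeros with |z| < R = 3.23606797749979: 2, 2, (1 + 2i), (1 - 2i).
Count = 4.
By the argument principle, (1/2πi) ∮_{|z|=R} p'(z)/p(z) dz equals exactly this count.

Number of zeros inside |z| < 3.23606797749979: 4.


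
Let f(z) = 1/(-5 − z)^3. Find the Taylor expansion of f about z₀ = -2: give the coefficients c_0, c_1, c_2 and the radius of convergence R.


Let w = z − z₀, so z = z₀ + w.
Then -5 − z = -5 − (z₀ + w) = (-5 − z₀) − w = -3 − w.
f(z) = 1/(-3 − w)^3 = (1/(-3)^3) · (1 − w/(-3))^{−3}.
By the binomial series (1−u)^{−3} = Σ_{n≥0} C(n+2, 2) u^n for |u|<1, with u = w/(-3):
  c_n = C(n+2, 2) / (-3)^(n+3).
  c_0 = 1/(-3)^3 = -1/27.
  c_1 = 3/(-3)^4 = 1/27.
  c_2 = 6/(-3)^5 = -2/81.
The series is valid for |w/d| < 1, i.e. |z − z₀| < |d|.
Radius of convergence: R = |-5 − z₀| = |-3| = 3 (distance from z₀ to the singularity z = -5).

c_0 = -1/27, c_1 = 1/27, c_2 = -2/81; R = 3.


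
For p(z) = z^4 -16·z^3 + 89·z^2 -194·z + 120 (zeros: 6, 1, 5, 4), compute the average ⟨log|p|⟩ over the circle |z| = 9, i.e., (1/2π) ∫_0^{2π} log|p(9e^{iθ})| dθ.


Zeros: 1, 4, 5, 6; r = 9.
Inside |z| < r: 1, 4, 5, 6. Outside (|z| ≥ r): ∅.
p(0) = 120, so log|p(0)| = log(120) = 4.7875.
Apply Jensen: I(r) = log|p(0)| + Σ_k log(r/|z_k|), summed over zeros inside |z| < r.
  log(r/|z_k|) for z_k = 6: log(9/6) = 0.4055
  log(r/|z_k|) for z_k = 1: log(9/1) = 2.1972
  log(r/|z_k|) for z_k = 5: log(9/5) = 0.5878
  log(r/|z_k|) for z_k = 4: log(9/4) = 0.8109
Sum over inside zeros: 4.0014.
I(r) = log|p(0)| + (inside sum) = 4.7875 + 4.0014 = 8.7889.
Closed form (all zeros inside, monic): I(r) = n·log(r) = 4·log(9) = 8.7889. ✓

I(r) ≈ 8.7889.


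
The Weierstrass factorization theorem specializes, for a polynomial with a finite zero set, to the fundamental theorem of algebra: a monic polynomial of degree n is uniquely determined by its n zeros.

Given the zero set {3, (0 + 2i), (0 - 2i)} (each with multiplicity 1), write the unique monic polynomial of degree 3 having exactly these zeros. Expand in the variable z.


The polynomial is p(z) = ∏_{α ∈ S} (z − α), where S = {3, (0 + 2i), (0 - 2i)}.
Expanding the product yields: p(z) = z^3 -3·z^2 + 4·z -12.
Note conjugate pairs combine to real quadratics: (z − (0+2i))(z − (0−2i)) = z² + 4.
The resulting polynomial has degree 3 and real coefficients as required.

p(z) = z^3 -3·z^2 + 4·z -12.


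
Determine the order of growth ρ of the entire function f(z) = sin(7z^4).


Write sin(w) = (e^{iw} ± e^{−iw})/(2 or 2i), so |sin(w)| ≤ e^{|w|}. With w = 7z^4, |w| ≤ 7r^4 + 0 on |z|=r, giving M(r) ≤ e^{7r^4 + 0} and ρ ≤ 4. For the lower bound, choose z on |z|=r with 7z^4 purely imaginary of modulus 7r^4; then |sin(7z^4)| grows like e^{7r^4}/2, so ρ ≥ 4. Hence ρ = 4.
Therefore ρ = 4.

Order ρ = 4.


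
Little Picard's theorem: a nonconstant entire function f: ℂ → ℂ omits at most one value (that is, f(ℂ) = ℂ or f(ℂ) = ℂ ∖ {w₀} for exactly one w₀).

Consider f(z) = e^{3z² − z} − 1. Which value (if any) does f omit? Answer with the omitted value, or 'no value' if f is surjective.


Little Picard bounds the complement of f(ℂ) to at most one point.
The exponent g(z) = 3z² − z is a nonconstant polynomial, hence surjective onto ℂ. So e^{g(z)} takes every value in {e^w : w ∈ ℂ} = ℂ ∖ {0}. Adding -1 shifts the range to ℂ ∖ {-1}. f omits exactly -1.

Omitted value: -1.


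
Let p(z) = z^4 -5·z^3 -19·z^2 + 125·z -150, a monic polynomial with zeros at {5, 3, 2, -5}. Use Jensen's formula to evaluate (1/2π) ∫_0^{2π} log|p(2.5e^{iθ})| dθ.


Zeros: -5, 2, 3, 5; r = 2.5.
Inside |z| < r: 2. Outside (|z| ≥ r): -5, 3, 5.
p(0) = -150, so log|p(0)| = log(150) = 5.0106.
Apply Jensen: I(r) = log|p(0)| + Σ_k log(r/|z_k|), summed over zeros inside |z| < r.
  log(r/|z_k|) for z_k = 2: log(2.5/2) = 0.2231
  Outside zeros (-5, 3, 5) contribute nothing to the Jensen sum.
Sum over inside zeros: 0.2231.
I(r) = log|p(0)| + (inside sum) = 5.0106 + 0.2231 = 5.2338.
Note: since some zeros are outside |z| ≤ r, the simplified n·log(r) form does NOT apply — only the inside zeros contribute.

I(r) ≈ 5.2338.


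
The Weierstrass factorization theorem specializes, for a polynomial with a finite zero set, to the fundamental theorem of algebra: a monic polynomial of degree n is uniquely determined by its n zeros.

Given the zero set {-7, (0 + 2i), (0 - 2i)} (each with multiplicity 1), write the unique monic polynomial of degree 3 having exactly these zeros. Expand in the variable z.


The polynomial is p(z) = ∏_{α ∈ S} (z − α), where S = {-7, (0 + 2i), (0 - 2i)}.
Expanding the product yields: p(z) = z^3 + 7·z^2 + 4·z + 28.
Note conjugate pairs combine to real quadratics: (z − (0+2i))(z − (0−2i)) = z² + 4.
The resulting polynomial has degree 3 and real coefficients as required.

p(z) = z^3 + 7·z^2 + 4·z + 28.


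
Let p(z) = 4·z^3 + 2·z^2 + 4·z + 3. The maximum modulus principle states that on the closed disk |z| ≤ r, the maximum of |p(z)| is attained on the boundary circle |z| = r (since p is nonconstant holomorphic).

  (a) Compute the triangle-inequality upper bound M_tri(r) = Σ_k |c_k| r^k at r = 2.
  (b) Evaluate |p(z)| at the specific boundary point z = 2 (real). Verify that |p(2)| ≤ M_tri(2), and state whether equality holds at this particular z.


Coefficients: c_0 = 3, c_1 = 4, c_2 = 2, c_3 = 4. Radius r = 2.
Part (a). Triangle bound: M_tri(r) = Σ_k |c_k| r^k
  = |3|·2^0 + |4|·2^1 + |2|·2^2 + |4|·2^3
  = 3 + 8 + 8 + 32 = 51.
This bounds M(r) := max_{|z|=r} |p(z)| from above; equality holds iff all terms c_k z^k can be made to align in phase at a single z on |z|=r.
Part (b). At z = 2 (real, on the circle |z| = r):
  p(2) = (3)·2^0 + (4)·2^1 + (2)·2^2 + (4)·2^3 = 51.
  |p(2)| = 51.
Since all nonzero coefficients share the same sign, |p(2)| = 51 = M_tri(2); the triangle bound is attained at z = 2, so in fact M(r) = 51.

M_tri(2) = 51; |p(2)| = 51; equality at z=2: yes.


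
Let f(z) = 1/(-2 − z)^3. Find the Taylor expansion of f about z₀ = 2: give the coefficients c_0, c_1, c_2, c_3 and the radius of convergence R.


Let w = z − z₀, so z = z₀ + w.
Then -2 − z = -2 − (z₀ + w) = (-2 − z₀) − w = -4 − w.
f(z) = 1/(-4 − w)^3 = (1/(-4)^3) · (1 − w/(-4))^{−3}.
By the binomial series (1−u)^{−3} = Σ_{n≥0} C(n+2, 2) u^n for |u|<1, with u = w/(-4):
  c_n = C(n+2, 2) / (-4)^(n+3).
  c_0 = 1/(-4)^3 = -1/64.
  c_1 = 3/(-4)^4 = 3/256.
  c_2 = 6/(-4)^5 = -3/512.
  c_3 = 10/(-4)^6 = 5/2048.
The series is valid for |w/d| < 1, i.e. |z − z₀| < |d|.
Radius of convergence: R = |-2 − z₀| = |-4| = 4 (distance from z₀ to the singularity z = -2).

c_0 = -1/64, c_1 = 3/256, c_2 = -3/512, c_3 = 5/2048; R = 4.


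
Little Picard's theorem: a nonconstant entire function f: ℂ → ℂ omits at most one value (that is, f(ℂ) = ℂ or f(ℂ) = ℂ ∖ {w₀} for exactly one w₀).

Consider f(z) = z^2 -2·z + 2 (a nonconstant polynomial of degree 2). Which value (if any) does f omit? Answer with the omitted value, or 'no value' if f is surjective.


Little Picard bounds the complement of f(ℂ) to at most one point.
For every w ∈ ℂ, the equation p(z) − w = 0 is a nonconstant polynomial in z and hence has at least one root by the fundamental theorem of algebra. So p is surjective onto ℂ, omitting no value.

Omitted value: no value.


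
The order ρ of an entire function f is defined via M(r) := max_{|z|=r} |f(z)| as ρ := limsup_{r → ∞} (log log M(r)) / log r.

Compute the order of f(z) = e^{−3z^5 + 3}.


|e^{−3z^5 + 3}| = e^{Re(-3·z^5) + 3} ≤ e^{3|z|^5 + 3} = e^{3r^5 + 3} on |z| = r, so ρ ≤ 5. Choosing z on |z|=r so that -3·z^5 is real positive (always possible by picking arg z appropriately) gives |f(z)| = e^{3r^5 + 3}, matching the bound. The additive constant 3 does not affect log log M(r) ~ 5·log r. Hence ρ = 5.
Therefore ρ = 5.

Order ρ = 5.


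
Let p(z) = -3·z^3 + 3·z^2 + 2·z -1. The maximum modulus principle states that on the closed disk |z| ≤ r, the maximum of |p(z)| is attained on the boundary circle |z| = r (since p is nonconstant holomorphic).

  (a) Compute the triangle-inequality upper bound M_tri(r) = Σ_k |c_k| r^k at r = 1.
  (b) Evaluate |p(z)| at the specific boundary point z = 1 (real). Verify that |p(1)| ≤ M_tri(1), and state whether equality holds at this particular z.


Coefficients: c_0 = -1, c_1 = 2, c_2 = 3, c_3 = -3. Radius r = 1.
Part (a). Triangle bound: M_tri(r) = Σ_k |c_k| r^k
  = |-1|·1^0 + |2|·1^1 + |3|·1^2 + |-3|·1^3
  = 1 + 2 + 3 + 3 = 9.
This bounds M(r) := max_{|z|=r} |p(z)| from above; equality holds iff all terms c_k z^k can be made to align in phase at a single z on |z|=r.
Part (b). At z = 1 (real, on the circle |z| = r):
  p(1) = (-1)·1^0 + (2)·1^1 + (3)·1^2 + (-3)·1^3 = 1.
  |p(1)| = 1.
Check: |p(1)| = 1 ≤ 9 = M_tri(1). ✓ Equality does not hold at z = 1 (the coefficients have mixed signs, so the terms do not all align in phase there).

M_tri(1) = 9; |p(1)| = 1; equality at z=1: no.


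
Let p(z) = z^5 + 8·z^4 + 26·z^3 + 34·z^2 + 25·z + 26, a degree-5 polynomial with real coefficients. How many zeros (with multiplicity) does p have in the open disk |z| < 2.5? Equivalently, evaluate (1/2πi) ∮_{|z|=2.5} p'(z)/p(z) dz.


The zeros of p are: (-3 + 2i), (-3 - 2i), -2, (0 + 1i), (0 - 1i).
Their magnitudes are: 3.606, 3.606, 2, 1, 1.
Zeros with |z| < R = 2.5: -2, (0 + 1i), (0 - 1i).
Count = 3.
By the argument principle, (1/2πi) ∮_{|z|=R} p'(z)/p(z) dz equals exactly this count.

Number of zeros inside |z| < 2.5: 3.


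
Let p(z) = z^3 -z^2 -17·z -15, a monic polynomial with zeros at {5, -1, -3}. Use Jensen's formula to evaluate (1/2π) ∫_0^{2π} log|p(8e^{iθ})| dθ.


Zeros: -3, -1, 5; r = 8.
Inside |z| < r: -3, -1, 5. Outside (|z| ≥ r): ∅.
p(0) = -15, so log|p(0)| = log(15) = 2.7081.
Apply Jensen: I(r) = log|p(0)| + Σ_k log(r/|z_k|), summed over zeros inside |z| < r.
  log(r/|z_k|) for z_k = 5: log(8/5) = 0.4700
  log(r/|z_k|) for z_k = -1: log(8/1) = 2.0794
  log(r/|z_k|) for z_k = -3: log(8/3) = 0.9808
Sum over inside zeros: 3.5303.
I(r) = log|p(0)| + (inside sum) = 2.7081 + 3.5303 = 6.2383.
Closed form (all zeros inside, monic): I(r) = n·log(r) = 3·log(8) = 6.2383. ✓

I(r) ≈ 6.2383.


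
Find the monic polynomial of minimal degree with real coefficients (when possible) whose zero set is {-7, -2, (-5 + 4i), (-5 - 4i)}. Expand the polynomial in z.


The polynomial is p(z) = ∏_{α ∈ S} (z − α), where S = {-7, -2, (-5 + 4i), (-5 - 4i)}.
Expanding the product yields: p(z) = z^4 + 19·z^3 + 145·z^2 + 509·z + 574.
Note conjugate pairs combine to real quadratics: (z − (-5+4i))(z − (-5−4i)) = z² + 10z + 41.
The resulting polynomial has degree 4 and real coefficients as required.

p(z) = z^4 + 19·z^3 + 145·z^2 + 509·z + 574.


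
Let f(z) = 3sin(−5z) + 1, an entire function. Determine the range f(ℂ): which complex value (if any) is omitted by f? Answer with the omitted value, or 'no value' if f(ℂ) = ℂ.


Little Picard bounds the complement of f(ℂ) to at most one point.
sin is entire and surjective onto ℂ: for every w ∈ ℂ, sin(ζ) = w has a solution ζ ∈ ℂ (e.g., via the complex inverse arcsin). With ζ = −5z this gives z = ζ/(-5). Then 3·sin(−5z) takes every value in 3·ℂ = ℂ, and adding 1 is a bijection of ℂ. So f is surjective and omits no value. (Note: only on the real line is sin bounded by [−1, 1].)

Omitted value: no value.


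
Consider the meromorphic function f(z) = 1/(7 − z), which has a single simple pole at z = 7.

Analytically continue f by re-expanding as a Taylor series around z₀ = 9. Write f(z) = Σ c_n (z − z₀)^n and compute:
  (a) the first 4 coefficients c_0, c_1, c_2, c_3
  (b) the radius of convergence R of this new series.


Let w = z − z₀, so z = z₀ + w.
Then 7 − z = 7 − (z₀ + w) = (7 − z₀) − w = -2 − w.
f(z) = 1/(-2 − w) = (1/(-2)) · 1/(1 − w/(-2)) = Σ_{n≥0} w^n / (-2)^(n+1).
So c_n = 1/(-2)^(n+1):
  c_0 = 1/(-2)^1 = -1/2.
  c_1 = 1/(-2)^2 = 1/4.
  c_2 = 1/(-2)^3 = -1/8.
  c_3 = 1/(-2)^4 = 1/16.
The series is valid for |w/d| < 1, i.e. |z − z₀| < |d|.
Radius of convergence: R = |7 − z₀| = |-2| = 2 (distance from z₀ to the singularity z = 7).

c_0 = -1/2, c_1 = 1/4, c_2 = -1/8, c_3 = 1/16; R = 2.


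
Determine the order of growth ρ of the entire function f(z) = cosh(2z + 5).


cosh(w) is a linear combination of e^{iw} and e^{−iw} (or e^w, e^{−w} in the hyperbolic case), so |cosh(w)| ≤ e^{|w|}. With w = 2z + 5, |w| ≤ 2|z| + 5 = 2r + 5 on |z| = r, giving M(r) ≤ e^{2r + 5}, so ρ ≤ 1. On a suitable ray (z = it for sin/cos; z = t for sinh/cosh, t real → ∞), |cosh(2z + 5)| grows like e^{2|t|}/2, so ρ ≥ 1. Hence ρ = 1.
Therefore ρ = 1.

Order ρ = 1.


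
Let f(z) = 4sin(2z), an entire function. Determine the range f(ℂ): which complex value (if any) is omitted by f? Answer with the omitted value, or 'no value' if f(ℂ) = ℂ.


Little Picard bounds the complement of f(ℂ) to at most one point.
sin is entire and surjective onto ℂ: for every w ∈ ℂ, sin(ζ) = w has a solution ζ ∈ ℂ (e.g., via the complex inverse arcsin). With ζ = 2z this gives z = ζ/(2). Then 4·sin(2z) takes every value in 4·ℂ = ℂ, and adding 0 is a bijection of ℂ. So f is surjective and omits no value. (Note: only on the real line is sin bounded by [−1, 1].)

Omitted value: no value.


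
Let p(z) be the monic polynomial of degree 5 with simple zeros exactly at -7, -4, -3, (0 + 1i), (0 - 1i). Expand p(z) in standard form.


The polynomial is p(z) = ∏_{α ∈ S} (z − α), where S = {-7, -4, -3, (0 + 1i), (0 - 1i)}.
Expanding the product yields: p(z) = z^5 + 14·z^4 + 62·z^3 + 98·z^2 + 61·z + 84.
Note conjugate pairs combine to real quadratics: (z − (0+1i))(z − (0−1i)) = z² + 1.
The resulting polynomial has degree 5 and real coefficients as required.

p(z) = z^5 + 14·z^4 + 62·z^3 + 98·z^2 + 61·z + 84.


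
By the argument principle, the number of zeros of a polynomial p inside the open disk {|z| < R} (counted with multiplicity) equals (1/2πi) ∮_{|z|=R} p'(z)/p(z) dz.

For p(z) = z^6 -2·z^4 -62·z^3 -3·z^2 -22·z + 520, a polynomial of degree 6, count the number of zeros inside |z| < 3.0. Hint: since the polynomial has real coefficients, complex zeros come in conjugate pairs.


The zeros of p are: (-1 + 2i), (-1 - 2i), 2, 4, (-2 + 3i), (-2 - 3i).
Their magnitudes are: 2.236, 2.236, 2, 4, 3.606, 3.606.
Zeros with |z| < R = 3.0: (-1 + 2i), (-1 - 2i), 2.
Count = 3.
By the argument principle, (1/2πi) ∮_{|z|=R} p'(z)/p(z) dz equals exactly this count.

Number of zeros inside |z| < 3.0: 3.


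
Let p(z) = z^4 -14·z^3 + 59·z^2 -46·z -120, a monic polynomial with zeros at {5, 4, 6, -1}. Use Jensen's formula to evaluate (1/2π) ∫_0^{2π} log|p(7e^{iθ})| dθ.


Zeros: -1, 4, 5, 6; r = 7.
Inside |z| < r: -1, 4, 5, 6. Outside (|z| ≥ r): ∅.
p(0) = -120, so log|p(0)| = log(120) = 4.7875.
Apply Jensen: I(r) = log|p(0)| + Σ_k log(r/|z_k|), summed over zeros inside |z| < r.
  log(r/|z_k|) for z_k = 5: log(7/5) = 0.3365
  log(r/|z_k|) for z_k = 4: log(7/4) = 0.5596
  log(r/|z_k|) for z_k = 6: log(7/6) = 0.1542
  log(r/|z_k|) for z_k = -1: log(7/1) = 1.9459
Sum over inside zeros: 2.9961.
I(r) = log|p(0)| + (inside sum) = 4.7875 + 2.9961 = 7.7836.
Closed form (all zeros inside, monic): I(r) = n·log(r) = 4·log(7) = 7.7836. ✓

I(r) ≈ 7.7836.
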